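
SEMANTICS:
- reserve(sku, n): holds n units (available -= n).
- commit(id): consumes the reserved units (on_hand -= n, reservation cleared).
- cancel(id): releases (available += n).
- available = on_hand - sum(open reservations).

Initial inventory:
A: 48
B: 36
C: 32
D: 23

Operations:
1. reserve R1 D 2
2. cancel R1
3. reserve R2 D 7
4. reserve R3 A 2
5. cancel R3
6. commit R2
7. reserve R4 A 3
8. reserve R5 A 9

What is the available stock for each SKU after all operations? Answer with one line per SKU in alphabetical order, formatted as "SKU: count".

Answer: A: 36
B: 36
C: 32
D: 16

Derivation:
Step 1: reserve R1 D 2 -> on_hand[A=48 B=36 C=32 D=23] avail[A=48 B=36 C=32 D=21] open={R1}
Step 2: cancel R1 -> on_hand[A=48 B=36 C=32 D=23] avail[A=48 B=36 C=32 D=23] open={}
Step 3: reserve R2 D 7 -> on_hand[A=48 B=36 C=32 D=23] avail[A=48 B=36 C=32 D=16] open={R2}
Step 4: reserve R3 A 2 -> on_hand[A=48 B=36 C=32 D=23] avail[A=46 B=36 C=32 D=16] open={R2,R3}
Step 5: cancel R3 -> on_hand[A=48 B=36 C=32 D=23] avail[A=48 B=36 C=32 D=16] open={R2}
Step 6: commit R2 -> on_hand[A=48 B=36 C=32 D=16] avail[A=48 B=36 C=32 D=16] open={}
Step 7: reserve R4 A 3 -> on_hand[A=48 B=36 C=32 D=16] avail[A=45 B=36 C=32 D=16] open={R4}
Step 8: reserve R5 A 9 -> on_hand[A=48 B=36 C=32 D=16] avail[A=36 B=36 C=32 D=16] open={R4,R5}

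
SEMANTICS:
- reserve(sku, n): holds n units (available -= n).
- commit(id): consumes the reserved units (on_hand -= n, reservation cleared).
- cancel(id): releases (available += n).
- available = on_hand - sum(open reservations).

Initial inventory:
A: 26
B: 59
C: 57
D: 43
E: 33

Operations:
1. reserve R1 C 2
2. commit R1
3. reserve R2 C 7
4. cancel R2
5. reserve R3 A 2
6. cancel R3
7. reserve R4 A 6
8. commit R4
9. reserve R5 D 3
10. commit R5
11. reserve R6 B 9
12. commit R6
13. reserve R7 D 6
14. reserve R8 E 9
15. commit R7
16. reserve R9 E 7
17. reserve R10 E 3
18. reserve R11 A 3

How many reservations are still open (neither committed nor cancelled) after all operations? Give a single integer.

Answer: 4

Derivation:
Step 1: reserve R1 C 2 -> on_hand[A=26 B=59 C=57 D=43 E=33] avail[A=26 B=59 C=55 D=43 E=33] open={R1}
Step 2: commit R1 -> on_hand[A=26 B=59 C=55 D=43 E=33] avail[A=26 B=59 C=55 D=43 E=33] open={}
Step 3: reserve R2 C 7 -> on_hand[A=26 B=59 C=55 D=43 E=33] avail[A=26 B=59 C=48 D=43 E=33] open={R2}
Step 4: cancel R2 -> on_hand[A=26 B=59 C=55 D=43 E=33] avail[A=26 B=59 C=55 D=43 E=33] open={}
Step 5: reserve R3 A 2 -> on_hand[A=26 B=59 C=55 D=43 E=33] avail[A=24 B=59 C=55 D=43 E=33] open={R3}
Step 6: cancel R3 -> on_hand[A=26 B=59 C=55 D=43 E=33] avail[A=26 B=59 C=55 D=43 E=33] open={}
Step 7: reserve R4 A 6 -> on_hand[A=26 B=59 C=55 D=43 E=33] avail[A=20 B=59 C=55 D=43 E=33] open={R4}
Step 8: commit R4 -> on_hand[A=20 B=59 C=55 D=43 E=33] avail[A=20 B=59 C=55 D=43 E=33] open={}
Step 9: reserve R5 D 3 -> on_hand[A=20 B=59 C=55 D=43 E=33] avail[A=20 B=59 C=55 D=40 E=33] open={R5}
Step 10: commit R5 -> on_hand[A=20 B=59 C=55 D=40 E=33] avail[A=20 B=59 C=55 D=40 E=33] open={}
Step 11: reserve R6 B 9 -> on_hand[A=20 B=59 C=55 D=40 E=33] avail[A=20 B=50 C=55 D=40 E=33] open={R6}
Step 12: commit R6 -> on_hand[A=20 B=50 C=55 D=40 E=33] avail[A=20 B=50 C=55 D=40 E=33] open={}
Step 13: reserve R7 D 6 -> on_hand[A=20 B=50 C=55 D=40 E=33] avail[A=20 B=50 C=55 D=34 E=33] open={R7}
Step 14: reserve R8 E 9 -> on_hand[A=20 B=50 C=55 D=40 E=33] avail[A=20 B=50 C=55 D=34 E=24] open={R7,R8}
Step 15: commit R7 -> on_hand[A=20 B=50 C=55 D=34 E=33] avail[A=20 B=50 C=55 D=34 E=24] open={R8}
Step 16: reserve R9 E 7 -> on_hand[A=20 B=50 C=55 D=34 E=33] avail[A=20 B=50 C=55 D=34 E=17] open={R8,R9}
Step 17: reserve R10 E 3 -> on_hand[A=20 B=50 C=55 D=34 E=33] avail[A=20 B=50 C=55 D=34 E=14] open={R10,R8,R9}
Step 18: reserve R11 A 3 -> on_hand[A=20 B=50 C=55 D=34 E=33] avail[A=17 B=50 C=55 D=34 E=14] open={R10,R11,R8,R9}
Open reservations: ['R10', 'R11', 'R8', 'R9'] -> 4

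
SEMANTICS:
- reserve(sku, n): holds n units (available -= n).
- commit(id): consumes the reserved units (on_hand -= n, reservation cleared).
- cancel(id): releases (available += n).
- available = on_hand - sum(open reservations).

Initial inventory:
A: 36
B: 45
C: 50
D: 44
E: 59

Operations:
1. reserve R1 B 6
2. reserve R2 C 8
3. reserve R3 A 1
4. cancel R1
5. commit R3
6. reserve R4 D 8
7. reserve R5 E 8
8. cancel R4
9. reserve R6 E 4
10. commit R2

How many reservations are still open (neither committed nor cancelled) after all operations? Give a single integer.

Step 1: reserve R1 B 6 -> on_hand[A=36 B=45 C=50 D=44 E=59] avail[A=36 B=39 C=50 D=44 E=59] open={R1}
Step 2: reserve R2 C 8 -> on_hand[A=36 B=45 C=50 D=44 E=59] avail[A=36 B=39 C=42 D=44 E=59] open={R1,R2}
Step 3: reserve R3 A 1 -> on_hand[A=36 B=45 C=50 D=44 E=59] avail[A=35 B=39 C=42 D=44 E=59] open={R1,R2,R3}
Step 4: cancel R1 -> on_hand[A=36 B=45 C=50 D=44 E=59] avail[A=35 B=45 C=42 D=44 E=59] open={R2,R3}
Step 5: commit R3 -> on_hand[A=35 B=45 C=50 D=44 E=59] avail[A=35 B=45 C=42 D=44 E=59] open={R2}
Step 6: reserve R4 D 8 -> on_hand[A=35 B=45 C=50 D=44 E=59] avail[A=35 B=45 C=42 D=36 E=59] open={R2,R4}
Step 7: reserve R5 E 8 -> on_hand[A=35 B=45 C=50 D=44 E=59] avail[A=35 B=45 C=42 D=36 E=51] open={R2,R4,R5}
Step 8: cancel R4 -> on_hand[A=35 B=45 C=50 D=44 E=59] avail[A=35 B=45 C=42 D=44 E=51] open={R2,R5}
Step 9: reserve R6 E 4 -> on_hand[A=35 B=45 C=50 D=44 E=59] avail[A=35 B=45 C=42 D=44 E=47] open={R2,R5,R6}
Step 10: commit R2 -> on_hand[A=35 B=45 C=42 D=44 E=59] avail[A=35 B=45 C=42 D=44 E=47] open={R5,R6}
Open reservations: ['R5', 'R6'] -> 2

Answer: 2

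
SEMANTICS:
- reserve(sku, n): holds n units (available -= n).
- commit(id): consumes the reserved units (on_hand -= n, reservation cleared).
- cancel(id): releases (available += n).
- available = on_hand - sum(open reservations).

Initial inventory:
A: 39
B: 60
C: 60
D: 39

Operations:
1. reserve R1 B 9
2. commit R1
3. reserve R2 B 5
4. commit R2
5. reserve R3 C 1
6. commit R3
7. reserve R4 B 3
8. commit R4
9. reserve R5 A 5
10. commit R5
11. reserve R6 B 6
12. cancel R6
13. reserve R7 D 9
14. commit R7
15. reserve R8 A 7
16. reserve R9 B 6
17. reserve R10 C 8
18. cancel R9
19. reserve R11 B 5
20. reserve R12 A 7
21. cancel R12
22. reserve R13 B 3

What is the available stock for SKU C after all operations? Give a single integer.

Answer: 51

Derivation:
Step 1: reserve R1 B 9 -> on_hand[A=39 B=60 C=60 D=39] avail[A=39 B=51 C=60 D=39] open={R1}
Step 2: commit R1 -> on_hand[A=39 B=51 C=60 D=39] avail[A=39 B=51 C=60 D=39] open={}
Step 3: reserve R2 B 5 -> on_hand[A=39 B=51 C=60 D=39] avail[A=39 B=46 C=60 D=39] open={R2}
Step 4: commit R2 -> on_hand[A=39 B=46 C=60 D=39] avail[A=39 B=46 C=60 D=39] open={}
Step 5: reserve R3 C 1 -> on_hand[A=39 B=46 C=60 D=39] avail[A=39 B=46 C=59 D=39] open={R3}
Step 6: commit R3 -> on_hand[A=39 B=46 C=59 D=39] avail[A=39 B=46 C=59 D=39] open={}
Step 7: reserve R4 B 3 -> on_hand[A=39 B=46 C=59 D=39] avail[A=39 B=43 C=59 D=39] open={R4}
Step 8: commit R4 -> on_hand[A=39 B=43 C=59 D=39] avail[A=39 B=43 C=59 D=39] open={}
Step 9: reserve R5 A 5 -> on_hand[A=39 B=43 C=59 D=39] avail[A=34 B=43 C=59 D=39] open={R5}
Step 10: commit R5 -> on_hand[A=34 B=43 C=59 D=39] avail[A=34 B=43 C=59 D=39] open={}
Step 11: reserve R6 B 6 -> on_hand[A=34 B=43 C=59 D=39] avail[A=34 B=37 C=59 D=39] open={R6}
Step 12: cancel R6 -> on_hand[A=34 B=43 C=59 D=39] avail[A=34 B=43 C=59 D=39] open={}
Step 13: reserve R7 D 9 -> on_hand[A=34 B=43 C=59 D=39] avail[A=34 B=43 C=59 D=30] open={R7}
Step 14: commit R7 -> on_hand[A=34 B=43 C=59 D=30] avail[A=34 B=43 C=59 D=30] open={}
Step 15: reserve R8 A 7 -> on_hand[A=34 B=43 C=59 D=30] avail[A=27 B=43 C=59 D=30] open={R8}
Step 16: reserve R9 B 6 -> on_hand[A=34 B=43 C=59 D=30] avail[A=27 B=37 C=59 D=30] open={R8,R9}
Step 17: reserve R10 C 8 -> on_hand[A=34 B=43 C=59 D=30] avail[A=27 B=37 C=51 D=30] open={R10,R8,R9}
Step 18: cancel R9 -> on_hand[A=34 B=43 C=59 D=30] avail[A=27 B=43 C=51 D=30] open={R10,R8}
Step 19: reserve R11 B 5 -> on_hand[A=34 B=43 C=59 D=30] avail[A=27 B=38 C=51 D=30] open={R10,R11,R8}
Step 20: reserve R12 A 7 -> on_hand[A=34 B=43 C=59 D=30] avail[A=20 B=38 C=51 D=30] open={R10,R11,R12,R8}
Step 21: cancel R12 -> on_hand[A=34 B=43 C=59 D=30] avail[A=27 B=38 C=51 D=30] open={R10,R11,R8}
Step 22: reserve R13 B 3 -> on_hand[A=34 B=43 C=59 D=30] avail[A=27 B=35 C=51 D=30] open={R10,R11,R13,R8}
Final available[C] = 51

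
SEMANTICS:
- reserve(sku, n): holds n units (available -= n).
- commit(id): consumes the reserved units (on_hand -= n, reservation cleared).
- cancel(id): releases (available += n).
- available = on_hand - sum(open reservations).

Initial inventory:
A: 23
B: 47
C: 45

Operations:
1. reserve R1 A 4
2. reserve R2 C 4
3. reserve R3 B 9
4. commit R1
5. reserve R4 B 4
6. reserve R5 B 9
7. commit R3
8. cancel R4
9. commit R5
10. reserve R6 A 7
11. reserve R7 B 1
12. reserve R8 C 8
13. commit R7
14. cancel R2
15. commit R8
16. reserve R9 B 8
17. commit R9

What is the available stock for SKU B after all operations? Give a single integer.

Answer: 20

Derivation:
Step 1: reserve R1 A 4 -> on_hand[A=23 B=47 C=45] avail[A=19 B=47 C=45] open={R1}
Step 2: reserve R2 C 4 -> on_hand[A=23 B=47 C=45] avail[A=19 B=47 C=41] open={R1,R2}
Step 3: reserve R3 B 9 -> on_hand[A=23 B=47 C=45] avail[A=19 B=38 C=41] open={R1,R2,R3}
Step 4: commit R1 -> on_hand[A=19 B=47 C=45] avail[A=19 B=38 C=41] open={R2,R3}
Step 5: reserve R4 B 4 -> on_hand[A=19 B=47 C=45] avail[A=19 B=34 C=41] open={R2,R3,R4}
Step 6: reserve R5 B 9 -> on_hand[A=19 B=47 C=45] avail[A=19 B=25 C=41] open={R2,R3,R4,R5}
Step 7: commit R3 -> on_hand[A=19 B=38 C=45] avail[A=19 B=25 C=41] open={R2,R4,R5}
Step 8: cancel R4 -> on_hand[A=19 B=38 C=45] avail[A=19 B=29 C=41] open={R2,R5}
Step 9: commit R5 -> on_hand[A=19 B=29 C=45] avail[A=19 B=29 C=41] open={R2}
Step 10: reserve R6 A 7 -> on_hand[A=19 B=29 C=45] avail[A=12 B=29 C=41] open={R2,R6}
Step 11: reserve R7 B 1 -> on_hand[A=19 B=29 C=45] avail[A=12 B=28 C=41] open={R2,R6,R7}
Step 12: reserve R8 C 8 -> on_hand[A=19 B=29 C=45] avail[A=12 B=28 C=33] open={R2,R6,R7,R8}
Step 13: commit R7 -> on_hand[A=19 B=28 C=45] avail[A=12 B=28 C=33] open={R2,R6,R8}
Step 14: cancel R2 -> on_hand[A=19 B=28 C=45] avail[A=12 B=28 C=37] open={R6,R8}
Step 15: commit R8 -> on_hand[A=19 B=28 C=37] avail[A=12 B=28 C=37] open={R6}
Step 16: reserve R9 B 8 -> on_hand[A=19 B=28 C=37] avail[A=12 B=20 C=37] open={R6,R9}
Step 17: commit R9 -> on_hand[A=19 B=20 C=37] avail[A=12 B=20 C=37] open={R6}
Final available[B] = 20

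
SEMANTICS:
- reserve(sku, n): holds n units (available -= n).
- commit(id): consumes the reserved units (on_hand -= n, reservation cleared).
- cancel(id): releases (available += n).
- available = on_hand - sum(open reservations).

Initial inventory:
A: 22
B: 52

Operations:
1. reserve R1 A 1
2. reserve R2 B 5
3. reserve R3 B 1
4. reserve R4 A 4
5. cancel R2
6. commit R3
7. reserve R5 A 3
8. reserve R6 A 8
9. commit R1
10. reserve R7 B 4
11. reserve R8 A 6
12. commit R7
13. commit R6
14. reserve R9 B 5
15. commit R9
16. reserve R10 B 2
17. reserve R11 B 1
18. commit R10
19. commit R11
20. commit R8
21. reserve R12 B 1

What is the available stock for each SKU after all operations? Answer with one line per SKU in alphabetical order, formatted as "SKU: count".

Answer: A: 0
B: 38

Derivation:
Step 1: reserve R1 A 1 -> on_hand[A=22 B=52] avail[A=21 B=52] open={R1}
Step 2: reserve R2 B 5 -> on_hand[A=22 B=52] avail[A=21 B=47] open={R1,R2}
Step 3: reserve R3 B 1 -> on_hand[A=22 B=52] avail[A=21 B=46] open={R1,R2,R3}
Step 4: reserve R4 A 4 -> on_hand[A=22 B=52] avail[A=17 B=46] open={R1,R2,R3,R4}
Step 5: cancel R2 -> on_hand[A=22 B=52] avail[A=17 B=51] open={R1,R3,R4}
Step 6: commit R3 -> on_hand[A=22 B=51] avail[A=17 B=51] open={R1,R4}
Step 7: reserve R5 A 3 -> on_hand[A=22 B=51] avail[A=14 B=51] open={R1,R4,R5}
Step 8: reserve R6 A 8 -> on_hand[A=22 B=51] avail[A=6 B=51] open={R1,R4,R5,R6}
Step 9: commit R1 -> on_hand[A=21 B=51] avail[A=6 B=51] open={R4,R5,R6}
Step 10: reserve R7 B 4 -> on_hand[A=21 B=51] avail[A=6 B=47] open={R4,R5,R6,R7}
Step 11: reserve R8 A 6 -> on_hand[A=21 B=51] avail[A=0 B=47] open={R4,R5,R6,R7,R8}
Step 12: commit R7 -> on_hand[A=21 B=47] avail[A=0 B=47] open={R4,R5,R6,R8}
Step 13: commit R6 -> on_hand[A=13 B=47] avail[A=0 B=47] open={R4,R5,R8}
Step 14: reserve R9 B 5 -> on_hand[A=13 B=47] avail[A=0 B=42] open={R4,R5,R8,R9}
Step 15: commit R9 -> on_hand[A=13 B=42] avail[A=0 B=42] open={R4,R5,R8}
Step 16: reserve R10 B 2 -> on_hand[A=13 B=42] avail[A=0 B=40] open={R10,R4,R5,R8}
Step 17: reserve R11 B 1 -> on_hand[A=13 B=42] avail[A=0 B=39] open={R10,R11,R4,R5,R8}
Step 18: commit R10 -> on_hand[A=13 B=40] avail[A=0 B=39] open={R11,R4,R5,R8}
Step 19: commit R11 -> on_hand[A=13 B=39] avail[A=0 B=39] open={R4,R5,R8}
Step 20: commit R8 -> on_hand[A=7 B=39] avail[A=0 B=39] open={R4,R5}
Step 21: reserve R12 B 1 -> on_hand[A=7 B=39] avail[A=0 B=38] open={R12,R4,R5}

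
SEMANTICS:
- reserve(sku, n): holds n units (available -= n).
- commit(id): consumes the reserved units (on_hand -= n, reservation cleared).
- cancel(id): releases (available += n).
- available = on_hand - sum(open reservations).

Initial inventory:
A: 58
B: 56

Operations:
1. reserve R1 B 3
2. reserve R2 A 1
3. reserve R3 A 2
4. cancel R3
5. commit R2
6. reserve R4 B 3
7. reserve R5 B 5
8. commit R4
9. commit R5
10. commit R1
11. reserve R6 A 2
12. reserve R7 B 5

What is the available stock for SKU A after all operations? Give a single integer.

Answer: 55

Derivation:
Step 1: reserve R1 B 3 -> on_hand[A=58 B=56] avail[A=58 B=53] open={R1}
Step 2: reserve R2 A 1 -> on_hand[A=58 B=56] avail[A=57 B=53] open={R1,R2}
Step 3: reserve R3 A 2 -> on_hand[A=58 B=56] avail[A=55 B=53] open={R1,R2,R3}
Step 4: cancel R3 -> on_hand[A=58 B=56] avail[A=57 B=53] open={R1,R2}
Step 5: commit R2 -> on_hand[A=57 B=56] avail[A=57 B=53] open={R1}
Step 6: reserve R4 B 3 -> on_hand[A=57 B=56] avail[A=57 B=50] open={R1,R4}
Step 7: reserve R5 B 5 -> on_hand[A=57 B=56] avail[A=57 B=45] open={R1,R4,R5}
Step 8: commit R4 -> on_hand[A=57 B=53] avail[A=57 B=45] open={R1,R5}
Step 9: commit R5 -> on_hand[A=57 B=48] avail[A=57 B=45] open={R1}
Step 10: commit R1 -> on_hand[A=57 B=45] avail[A=57 B=45] open={}
Step 11: reserve R6 A 2 -> on_hand[A=57 B=45] avail[A=55 B=45] open={R6}
Step 12: reserve R7 B 5 -> on_hand[A=57 B=45] avail[A=55 B=40] open={R6,R7}
Final available[A] = 55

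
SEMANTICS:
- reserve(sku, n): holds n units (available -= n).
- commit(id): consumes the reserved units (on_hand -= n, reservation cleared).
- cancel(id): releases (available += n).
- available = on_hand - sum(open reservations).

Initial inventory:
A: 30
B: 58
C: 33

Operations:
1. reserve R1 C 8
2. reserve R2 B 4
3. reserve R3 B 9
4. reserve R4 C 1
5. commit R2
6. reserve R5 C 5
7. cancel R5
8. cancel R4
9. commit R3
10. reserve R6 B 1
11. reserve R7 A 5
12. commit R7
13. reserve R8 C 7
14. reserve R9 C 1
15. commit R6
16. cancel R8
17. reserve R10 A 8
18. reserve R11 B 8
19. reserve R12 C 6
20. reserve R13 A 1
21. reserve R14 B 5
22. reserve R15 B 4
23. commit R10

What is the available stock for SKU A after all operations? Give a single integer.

Answer: 16

Derivation:
Step 1: reserve R1 C 8 -> on_hand[A=30 B=58 C=33] avail[A=30 B=58 C=25] open={R1}
Step 2: reserve R2 B 4 -> on_hand[A=30 B=58 C=33] avail[A=30 B=54 C=25] open={R1,R2}
Step 3: reserve R3 B 9 -> on_hand[A=30 B=58 C=33] avail[A=30 B=45 C=25] open={R1,R2,R3}
Step 4: reserve R4 C 1 -> on_hand[A=30 B=58 C=33] avail[A=30 B=45 C=24] open={R1,R2,R3,R4}
Step 5: commit R2 -> on_hand[A=30 B=54 C=33] avail[A=30 B=45 C=24] open={R1,R3,R4}
Step 6: reserve R5 C 5 -> on_hand[A=30 B=54 C=33] avail[A=30 B=45 C=19] open={R1,R3,R4,R5}
Step 7: cancel R5 -> on_hand[A=30 B=54 C=33] avail[A=30 B=45 C=24] open={R1,R3,R4}
Step 8: cancel R4 -> on_hand[A=30 B=54 C=33] avail[A=30 B=45 C=25] open={R1,R3}
Step 9: commit R3 -> on_hand[A=30 B=45 C=33] avail[A=30 B=45 C=25] open={R1}
Step 10: reserve R6 B 1 -> on_hand[A=30 B=45 C=33] avail[A=30 B=44 C=25] open={R1,R6}
Step 11: reserve R7 A 5 -> on_hand[A=30 B=45 C=33] avail[A=25 B=44 C=25] open={R1,R6,R7}
Step 12: commit R7 -> on_hand[A=25 B=45 C=33] avail[A=25 B=44 C=25] open={R1,R6}
Step 13: reserve R8 C 7 -> on_hand[A=25 B=45 C=33] avail[A=25 B=44 C=18] open={R1,R6,R8}
Step 14: reserve R9 C 1 -> on_hand[A=25 B=45 C=33] avail[A=25 B=44 C=17] open={R1,R6,R8,R9}
Step 15: commit R6 -> on_hand[A=25 B=44 C=33] avail[A=25 B=44 C=17] open={R1,R8,R9}
Step 16: cancel R8 -> on_hand[A=25 B=44 C=33] avail[A=25 B=44 C=24] open={R1,R9}
Step 17: reserve R10 A 8 -> on_hand[A=25 B=44 C=33] avail[A=17 B=44 C=24] open={R1,R10,R9}
Step 18: reserve R11 B 8 -> on_hand[A=25 B=44 C=33] avail[A=17 B=36 C=24] open={R1,R10,R11,R9}
Step 19: reserve R12 C 6 -> on_hand[A=25 B=44 C=33] avail[A=17 B=36 C=18] open={R1,R10,R11,R12,R9}
Step 20: reserve R13 A 1 -> on_hand[A=25 B=44 C=33] avail[A=16 B=36 C=18] open={R1,R10,R11,R12,R13,R9}
Step 21: reserve R14 B 5 -> on_hand[A=25 B=44 C=33] avail[A=16 B=31 C=18] open={R1,R10,R11,R12,R13,R14,R9}
Step 22: reserve R15 B 4 -> on_hand[A=25 B=44 C=33] avail[A=16 B=27 C=18] open={R1,R10,R11,R12,R13,R14,R15,R9}
Step 23: commit R10 -> on_hand[A=17 B=44 C=33] avail[A=16 B=27 C=18] open={R1,R11,R12,R13,R14,R15,R9}
Final available[A] = 16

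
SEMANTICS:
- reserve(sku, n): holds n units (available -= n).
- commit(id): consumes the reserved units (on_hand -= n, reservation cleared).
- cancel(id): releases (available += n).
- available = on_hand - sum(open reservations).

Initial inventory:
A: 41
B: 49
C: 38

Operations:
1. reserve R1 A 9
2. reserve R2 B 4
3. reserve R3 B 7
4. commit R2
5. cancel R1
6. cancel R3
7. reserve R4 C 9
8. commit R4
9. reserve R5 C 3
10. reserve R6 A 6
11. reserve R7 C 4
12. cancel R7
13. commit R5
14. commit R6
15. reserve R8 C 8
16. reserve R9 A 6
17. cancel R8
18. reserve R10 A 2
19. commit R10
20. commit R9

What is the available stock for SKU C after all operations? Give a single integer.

Step 1: reserve R1 A 9 -> on_hand[A=41 B=49 C=38] avail[A=32 B=49 C=38] open={R1}
Step 2: reserve R2 B 4 -> on_hand[A=41 B=49 C=38] avail[A=32 B=45 C=38] open={R1,R2}
Step 3: reserve R3 B 7 -> on_hand[A=41 B=49 C=38] avail[A=32 B=38 C=38] open={R1,R2,R3}
Step 4: commit R2 -> on_hand[A=41 B=45 C=38] avail[A=32 B=38 C=38] open={R1,R3}
Step 5: cancel R1 -> on_hand[A=41 B=45 C=38] avail[A=41 B=38 C=38] open={R3}
Step 6: cancel R3 -> on_hand[A=41 B=45 C=38] avail[A=41 B=45 C=38] open={}
Step 7: reserve R4 C 9 -> on_hand[A=41 B=45 C=38] avail[A=41 B=45 C=29] open={R4}
Step 8: commit R4 -> on_hand[A=41 B=45 C=29] avail[A=41 B=45 C=29] open={}
Step 9: reserve R5 C 3 -> on_hand[A=41 B=45 C=29] avail[A=41 B=45 C=26] open={R5}
Step 10: reserve R6 A 6 -> on_hand[A=41 B=45 C=29] avail[A=35 B=45 C=26] open={R5,R6}
Step 11: reserve R7 C 4 -> on_hand[A=41 B=45 C=29] avail[A=35 B=45 C=22] open={R5,R6,R7}
Step 12: cancel R7 -> on_hand[A=41 B=45 C=29] avail[A=35 B=45 C=26] open={R5,R6}
Step 13: commit R5 -> on_hand[A=41 B=45 C=26] avail[A=35 B=45 C=26] open={R6}
Step 14: commit R6 -> on_hand[A=35 B=45 C=26] avail[A=35 B=45 C=26] open={}
Step 15: reserve R8 C 8 -> on_hand[A=35 B=45 C=26] avail[A=35 B=45 C=18] open={R8}
Step 16: reserve R9 A 6 -> on_hand[A=35 B=45 C=26] avail[A=29 B=45 C=18] open={R8,R9}
Step 17: cancel R8 -> on_hand[A=35 B=45 C=26] avail[A=29 B=45 C=26] open={R9}
Step 18: reserve R10 A 2 -> on_hand[A=35 B=45 C=26] avail[A=27 B=45 C=26] open={R10,R9}
Step 19: commit R10 -> on_hand[A=33 B=45 C=26] avail[A=27 B=45 C=26] open={R9}
Step 20: commit R9 -> on_hand[A=27 B=45 C=26] avail[A=27 B=45 C=26] open={}
Final available[C] = 26

Answer: 26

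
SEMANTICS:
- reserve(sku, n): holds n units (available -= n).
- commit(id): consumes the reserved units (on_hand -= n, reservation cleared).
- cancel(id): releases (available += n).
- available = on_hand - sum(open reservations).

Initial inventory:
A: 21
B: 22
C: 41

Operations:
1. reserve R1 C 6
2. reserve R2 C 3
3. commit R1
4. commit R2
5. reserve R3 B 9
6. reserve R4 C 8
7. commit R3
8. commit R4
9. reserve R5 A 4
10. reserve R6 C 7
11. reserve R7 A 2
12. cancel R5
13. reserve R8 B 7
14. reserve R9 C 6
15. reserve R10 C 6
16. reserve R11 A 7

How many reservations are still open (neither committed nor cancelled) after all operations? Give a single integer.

Step 1: reserve R1 C 6 -> on_hand[A=21 B=22 C=41] avail[A=21 B=22 C=35] open={R1}
Step 2: reserve R2 C 3 -> on_hand[A=21 B=22 C=41] avail[A=21 B=22 C=32] open={R1,R2}
Step 3: commit R1 -> on_hand[A=21 B=22 C=35] avail[A=21 B=22 C=32] open={R2}
Step 4: commit R2 -> on_hand[A=21 B=22 C=32] avail[A=21 B=22 C=32] open={}
Step 5: reserve R3 B 9 -> on_hand[A=21 B=22 C=32] avail[A=21 B=13 C=32] open={R3}
Step 6: reserve R4 C 8 -> on_hand[A=21 B=22 C=32] avail[A=21 B=13 C=24] open={R3,R4}
Step 7: commit R3 -> on_hand[A=21 B=13 C=32] avail[A=21 B=13 C=24] open={R4}
Step 8: commit R4 -> on_hand[A=21 B=13 C=24] avail[A=21 B=13 C=24] open={}
Step 9: reserve R5 A 4 -> on_hand[A=21 B=13 C=24] avail[A=17 B=13 C=24] open={R5}
Step 10: reserve R6 C 7 -> on_hand[A=21 B=13 C=24] avail[A=17 B=13 C=17] open={R5,R6}
Step 11: reserve R7 A 2 -> on_hand[A=21 B=13 C=24] avail[A=15 B=13 C=17] open={R5,R6,R7}
Step 12: cancel R5 -> on_hand[A=21 B=13 C=24] avail[A=19 B=13 C=17] open={R6,R7}
Step 13: reserve R8 B 7 -> on_hand[A=21 B=13 C=24] avail[A=19 B=6 C=17] open={R6,R7,R8}
Step 14: reserve R9 C 6 -> on_hand[A=21 B=13 C=24] avail[A=19 B=6 C=11] open={R6,R7,R8,R9}
Step 15: reserve R10 C 6 -> on_hand[A=21 B=13 C=24] avail[A=19 B=6 C=5] open={R10,R6,R7,R8,R9}
Step 16: reserve R11 A 7 -> on_hand[A=21 B=13 C=24] avail[A=12 B=6 C=5] open={R10,R11,R6,R7,R8,R9}
Open reservations: ['R10', 'R11', 'R6', 'R7', 'R8', 'R9'] -> 6

Answer: 6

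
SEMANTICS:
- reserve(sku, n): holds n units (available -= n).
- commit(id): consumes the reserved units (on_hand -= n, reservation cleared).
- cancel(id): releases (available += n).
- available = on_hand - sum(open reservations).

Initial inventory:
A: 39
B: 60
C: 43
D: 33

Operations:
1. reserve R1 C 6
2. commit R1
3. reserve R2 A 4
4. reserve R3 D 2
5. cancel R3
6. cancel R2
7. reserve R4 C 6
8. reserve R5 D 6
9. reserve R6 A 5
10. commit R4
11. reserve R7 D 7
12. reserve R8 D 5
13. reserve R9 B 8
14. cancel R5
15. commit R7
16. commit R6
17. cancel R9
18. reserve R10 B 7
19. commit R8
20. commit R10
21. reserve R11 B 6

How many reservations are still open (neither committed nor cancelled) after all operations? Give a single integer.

Step 1: reserve R1 C 6 -> on_hand[A=39 B=60 C=43 D=33] avail[A=39 B=60 C=37 D=33] open={R1}
Step 2: commit R1 -> on_hand[A=39 B=60 C=37 D=33] avail[A=39 B=60 C=37 D=33] open={}
Step 3: reserve R2 A 4 -> on_hand[A=39 B=60 C=37 D=33] avail[A=35 B=60 C=37 D=33] open={R2}
Step 4: reserve R3 D 2 -> on_hand[A=39 B=60 C=37 D=33] avail[A=35 B=60 C=37 D=31] open={R2,R3}
Step 5: cancel R3 -> on_hand[A=39 B=60 C=37 D=33] avail[A=35 B=60 C=37 D=33] open={R2}
Step 6: cancel R2 -> on_hand[A=39 B=60 C=37 D=33] avail[A=39 B=60 C=37 D=33] open={}
Step 7: reserve R4 C 6 -> on_hand[A=39 B=60 C=37 D=33] avail[A=39 B=60 C=31 D=33] open={R4}
Step 8: reserve R5 D 6 -> on_hand[A=39 B=60 C=37 D=33] avail[A=39 B=60 C=31 D=27] open={R4,R5}
Step 9: reserve R6 A 5 -> on_hand[A=39 B=60 C=37 D=33] avail[A=34 B=60 C=31 D=27] open={R4,R5,R6}
Step 10: commit R4 -> on_hand[A=39 B=60 C=31 D=33] avail[A=34 B=60 C=31 D=27] open={R5,R6}
Step 11: reserve R7 D 7 -> on_hand[A=39 B=60 C=31 D=33] avail[A=34 B=60 C=31 D=20] open={R5,R6,R7}
Step 12: reserve R8 D 5 -> on_hand[A=39 B=60 C=31 D=33] avail[A=34 B=60 C=31 D=15] open={R5,R6,R7,R8}
Step 13: reserve R9 B 8 -> on_hand[A=39 B=60 C=31 D=33] avail[A=34 B=52 C=31 D=15] open={R5,R6,R7,R8,R9}
Step 14: cancel R5 -> on_hand[A=39 B=60 C=31 D=33] avail[A=34 B=52 C=31 D=21] open={R6,R7,R8,R9}
Step 15: commit R7 -> on_hand[A=39 B=60 C=31 D=26] avail[A=34 B=52 C=31 D=21] open={R6,R8,R9}
Step 16: commit R6 -> on_hand[A=34 B=60 C=31 D=26] avail[A=34 B=52 C=31 D=21] open={R8,R9}
Step 17: cancel R9 -> on_hand[A=34 B=60 C=31 D=26] avail[A=34 B=60 C=31 D=21] open={R8}
Step 18: reserve R10 B 7 -> on_hand[A=34 B=60 C=31 D=26] avail[A=34 B=53 C=31 D=21] open={R10,R8}
Step 19: commit R8 -> on_hand[A=34 B=60 C=31 D=21] avail[A=34 B=53 C=31 D=21] open={R10}
Step 20: commit R10 -> on_hand[A=34 B=53 C=31 D=21] avail[A=34 B=53 C=31 D=21] open={}
Step 21: reserve R11 B 6 -> on_hand[A=34 B=53 C=31 D=21] avail[A=34 B=47 C=31 D=21] open={R11}
Open reservations: ['R11'] -> 1

Answer: 1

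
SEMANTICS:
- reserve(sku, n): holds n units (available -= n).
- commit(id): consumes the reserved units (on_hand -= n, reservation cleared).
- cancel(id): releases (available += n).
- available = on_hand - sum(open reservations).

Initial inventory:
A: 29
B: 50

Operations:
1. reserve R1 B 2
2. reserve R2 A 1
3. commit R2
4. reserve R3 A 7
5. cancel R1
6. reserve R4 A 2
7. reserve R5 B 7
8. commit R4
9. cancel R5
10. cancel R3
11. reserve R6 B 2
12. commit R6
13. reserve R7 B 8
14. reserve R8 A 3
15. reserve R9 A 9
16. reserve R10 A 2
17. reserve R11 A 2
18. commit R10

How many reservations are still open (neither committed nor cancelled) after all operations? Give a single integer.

Step 1: reserve R1 B 2 -> on_hand[A=29 B=50] avail[A=29 B=48] open={R1}
Step 2: reserve R2 A 1 -> on_hand[A=29 B=50] avail[A=28 B=48] open={R1,R2}
Step 3: commit R2 -> on_hand[A=28 B=50] avail[A=28 B=48] open={R1}
Step 4: reserve R3 A 7 -> on_hand[A=28 B=50] avail[A=21 B=48] open={R1,R3}
Step 5: cancel R1 -> on_hand[A=28 B=50] avail[A=21 B=50] open={R3}
Step 6: reserve R4 A 2 -> on_hand[A=28 B=50] avail[A=19 B=50] open={R3,R4}
Step 7: reserve R5 B 7 -> on_hand[A=28 B=50] avail[A=19 B=43] open={R3,R4,R5}
Step 8: commit R4 -> on_hand[A=26 B=50] avail[A=19 B=43] open={R3,R5}
Step 9: cancel R5 -> on_hand[A=26 B=50] avail[A=19 B=50] open={R3}
Step 10: cancel R3 -> on_hand[A=26 B=50] avail[A=26 B=50] open={}
Step 11: reserve R6 B 2 -> on_hand[A=26 B=50] avail[A=26 B=48] open={R6}
Step 12: commit R6 -> on_hand[A=26 B=48] avail[A=26 B=48] open={}
Step 13: reserve R7 B 8 -> on_hand[A=26 B=48] avail[A=26 B=40] open={R7}
Step 14: reserve R8 A 3 -> on_hand[A=26 B=48] avail[A=23 B=40] open={R7,R8}
Step 15: reserve R9 A 9 -> on_hand[A=26 B=48] avail[A=14 B=40] open={R7,R8,R9}
Step 16: reserve R10 A 2 -> on_hand[A=26 B=48] avail[A=12 B=40] open={R10,R7,R8,R9}
Step 17: reserve R11 A 2 -> on_hand[A=26 B=48] avail[A=10 B=40] open={R10,R11,R7,R8,R9}
Step 18: commit R10 -> on_hand[A=24 B=48] avail[A=10 B=40] open={R11,R7,R8,R9}
Open reservations: ['R11', 'R7', 'R8', 'R9'] -> 4

Answer: 4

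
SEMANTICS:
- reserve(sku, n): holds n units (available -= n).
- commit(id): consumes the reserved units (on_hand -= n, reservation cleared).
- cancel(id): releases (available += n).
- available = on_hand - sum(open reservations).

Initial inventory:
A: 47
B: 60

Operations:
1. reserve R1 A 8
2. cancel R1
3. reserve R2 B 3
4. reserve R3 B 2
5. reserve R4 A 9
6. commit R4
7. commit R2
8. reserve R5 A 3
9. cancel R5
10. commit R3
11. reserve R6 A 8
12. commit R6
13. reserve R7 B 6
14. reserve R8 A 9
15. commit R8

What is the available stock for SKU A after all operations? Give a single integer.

Step 1: reserve R1 A 8 -> on_hand[A=47 B=60] avail[A=39 B=60] open={R1}
Step 2: cancel R1 -> on_hand[A=47 B=60] avail[A=47 B=60] open={}
Step 3: reserve R2 B 3 -> on_hand[A=47 B=60] avail[A=47 B=57] open={R2}
Step 4: reserve R3 B 2 -> on_hand[A=47 B=60] avail[A=47 B=55] open={R2,R3}
Step 5: reserve R4 A 9 -> on_hand[A=47 B=60] avail[A=38 B=55] open={R2,R3,R4}
Step 6: commit R4 -> on_hand[A=38 B=60] avail[A=38 B=55] open={R2,R3}
Step 7: commit R2 -> on_hand[A=38 B=57] avail[A=38 B=55] open={R3}
Step 8: reserve R5 A 3 -> on_hand[A=38 B=57] avail[A=35 B=55] open={R3,R5}
Step 9: cancel R5 -> on_hand[A=38 B=57] avail[A=38 B=55] open={R3}
Step 10: commit R3 -> on_hand[A=38 B=55] avail[A=38 B=55] open={}
Step 11: reserve R6 A 8 -> on_hand[A=38 B=55] avail[A=30 B=55] open={R6}
Step 12: commit R6 -> on_hand[A=30 B=55] avail[A=30 B=55] open={}
Step 13: reserve R7 B 6 -> on_hand[A=30 B=55] avail[A=30 B=49] open={R7}
Step 14: reserve R8 A 9 -> on_hand[A=30 B=55] avail[A=21 B=49] open={R7,R8}
Step 15: commit R8 -> on_hand[A=21 B=55] avail[A=21 B=49] open={R7}
Final available[A] = 21

Answer: 21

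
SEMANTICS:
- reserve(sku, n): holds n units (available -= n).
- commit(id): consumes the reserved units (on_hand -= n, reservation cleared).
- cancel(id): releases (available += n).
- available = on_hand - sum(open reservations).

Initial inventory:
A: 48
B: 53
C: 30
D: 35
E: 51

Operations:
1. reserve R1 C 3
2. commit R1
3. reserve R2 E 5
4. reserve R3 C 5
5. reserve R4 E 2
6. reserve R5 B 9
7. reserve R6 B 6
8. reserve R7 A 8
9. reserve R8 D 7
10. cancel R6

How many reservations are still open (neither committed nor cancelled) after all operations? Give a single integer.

Answer: 6

Derivation:
Step 1: reserve R1 C 3 -> on_hand[A=48 B=53 C=30 D=35 E=51] avail[A=48 B=53 C=27 D=35 E=51] open={R1}
Step 2: commit R1 -> on_hand[A=48 B=53 C=27 D=35 E=51] avail[A=48 B=53 C=27 D=35 E=51] open={}
Step 3: reserve R2 E 5 -> on_hand[A=48 B=53 C=27 D=35 E=51] avail[A=48 B=53 C=27 D=35 E=46] open={R2}
Step 4: reserve R3 C 5 -> on_hand[A=48 B=53 C=27 D=35 E=51] avail[A=48 B=53 C=22 D=35 E=46] open={R2,R3}
Step 5: reserve R4 E 2 -> on_hand[A=48 B=53 C=27 D=35 E=51] avail[A=48 B=53 C=22 D=35 E=44] open={R2,R3,R4}
Step 6: reserve R5 B 9 -> on_hand[A=48 B=53 C=27 D=35 E=51] avail[A=48 B=44 C=22 D=35 E=44] open={R2,R3,R4,R5}
Step 7: reserve R6 B 6 -> on_hand[A=48 B=53 C=27 D=35 E=51] avail[A=48 B=38 C=22 D=35 E=44] open={R2,R3,R4,R5,R6}
Step 8: reserve R7 A 8 -> on_hand[A=48 B=53 C=27 D=35 E=51] avail[A=40 B=38 C=22 D=35 E=44] open={R2,R3,R4,R5,R6,R7}
Step 9: reserve R8 D 7 -> on_hand[A=48 B=53 C=27 D=35 E=51] avail[A=40 B=38 C=22 D=28 E=44] open={R2,R3,R4,R5,R6,R7,R8}
Step 10: cancel R6 -> on_hand[A=48 B=53 C=27 D=35 E=51] avail[A=40 B=44 C=22 D=28 E=44] open={R2,R3,R4,R5,R7,R8}
Open reservations: ['R2', 'R3', 'R4', 'R5', 'R7', 'R8'] -> 6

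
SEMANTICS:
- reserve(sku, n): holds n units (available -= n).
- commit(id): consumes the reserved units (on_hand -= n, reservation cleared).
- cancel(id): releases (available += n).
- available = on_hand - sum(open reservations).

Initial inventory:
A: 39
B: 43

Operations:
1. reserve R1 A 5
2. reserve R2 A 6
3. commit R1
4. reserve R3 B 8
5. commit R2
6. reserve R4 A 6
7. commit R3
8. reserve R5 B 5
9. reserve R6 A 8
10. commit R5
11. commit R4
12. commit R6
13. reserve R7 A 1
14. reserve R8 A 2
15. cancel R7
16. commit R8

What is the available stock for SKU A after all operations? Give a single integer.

Step 1: reserve R1 A 5 -> on_hand[A=39 B=43] avail[A=34 B=43] open={R1}
Step 2: reserve R2 A 6 -> on_hand[A=39 B=43] avail[A=28 B=43] open={R1,R2}
Step 3: commit R1 -> on_hand[A=34 B=43] avail[A=28 B=43] open={R2}
Step 4: reserve R3 B 8 -> on_hand[A=34 B=43] avail[A=28 B=35] open={R2,R3}
Step 5: commit R2 -> on_hand[A=28 B=43] avail[A=28 B=35] open={R3}
Step 6: reserve R4 A 6 -> on_hand[A=28 B=43] avail[A=22 B=35] open={R3,R4}
Step 7: commit R3 -> on_hand[A=28 B=35] avail[A=22 B=35] open={R4}
Step 8: reserve R5 B 5 -> on_hand[A=28 B=35] avail[A=22 B=30] open={R4,R5}
Step 9: reserve R6 A 8 -> on_hand[A=28 B=35] avail[A=14 B=30] open={R4,R5,R6}
Step 10: commit R5 -> on_hand[A=28 B=30] avail[A=14 B=30] open={R4,R6}
Step 11: commit R4 -> on_hand[A=22 B=30] avail[A=14 B=30] open={R6}
Step 12: commit R6 -> on_hand[A=14 B=30] avail[A=14 B=30] open={}
Step 13: reserve R7 A 1 -> on_hand[A=14 B=30] avail[A=13 B=30] open={R7}
Step 14: reserve R8 A 2 -> on_hand[A=14 B=30] avail[A=11 B=30] open={R7,R8}
Step 15: cancel R7 -> on_hand[A=14 B=30] avail[A=12 B=30] open={R8}
Step 16: commit R8 -> on_hand[A=12 B=30] avail[A=12 B=30] open={}
Final available[A] = 12

Answer: 12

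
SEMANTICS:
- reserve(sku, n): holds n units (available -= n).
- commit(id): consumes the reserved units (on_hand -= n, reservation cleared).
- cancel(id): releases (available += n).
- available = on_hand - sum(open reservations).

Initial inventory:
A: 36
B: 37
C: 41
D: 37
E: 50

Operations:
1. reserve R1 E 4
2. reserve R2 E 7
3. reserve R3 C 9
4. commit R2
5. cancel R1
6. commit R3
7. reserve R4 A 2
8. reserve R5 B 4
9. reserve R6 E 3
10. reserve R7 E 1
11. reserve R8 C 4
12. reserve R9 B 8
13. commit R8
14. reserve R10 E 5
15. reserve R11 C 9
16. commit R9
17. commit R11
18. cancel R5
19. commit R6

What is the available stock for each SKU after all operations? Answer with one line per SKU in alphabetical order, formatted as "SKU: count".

Answer: A: 34
B: 29
C: 19
D: 37
E: 34

Derivation:
Step 1: reserve R1 E 4 -> on_hand[A=36 B=37 C=41 D=37 E=50] avail[A=36 B=37 C=41 D=37 E=46] open={R1}
Step 2: reserve R2 E 7 -> on_hand[A=36 B=37 C=41 D=37 E=50] avail[A=36 B=37 C=41 D=37 E=39] open={R1,R2}
Step 3: reserve R3 C 9 -> on_hand[A=36 B=37 C=41 D=37 E=50] avail[A=36 B=37 C=32 D=37 E=39] open={R1,R2,R3}
Step 4: commit R2 -> on_hand[A=36 B=37 C=41 D=37 E=43] avail[A=36 B=37 C=32 D=37 E=39] open={R1,R3}
Step 5: cancel R1 -> on_hand[A=36 B=37 C=41 D=37 E=43] avail[A=36 B=37 C=32 D=37 E=43] open={R3}
Step 6: commit R3 -> on_hand[A=36 B=37 C=32 D=37 E=43] avail[A=36 B=37 C=32 D=37 E=43] open={}
Step 7: reserve R4 A 2 -> on_hand[A=36 B=37 C=32 D=37 E=43] avail[A=34 B=37 C=32 D=37 E=43] open={R4}
Step 8: reserve R5 B 4 -> on_hand[A=36 B=37 C=32 D=37 E=43] avail[A=34 B=33 C=32 D=37 E=43] open={R4,R5}
Step 9: reserve R6 E 3 -> on_hand[A=36 B=37 C=32 D=37 E=43] avail[A=34 B=33 C=32 D=37 E=40] open={R4,R5,R6}
Step 10: reserve R7 E 1 -> on_hand[A=36 B=37 C=32 D=37 E=43] avail[A=34 B=33 C=32 D=37 E=39] open={R4,R5,R6,R7}
Step 11: reserve R8 C 4 -> on_hand[A=36 B=37 C=32 D=37 E=43] avail[A=34 B=33 C=28 D=37 E=39] open={R4,R5,R6,R7,R8}
Step 12: reserve R9 B 8 -> on_hand[A=36 B=37 C=32 D=37 E=43] avail[A=34 B=25 C=28 D=37 E=39] open={R4,R5,R6,R7,R8,R9}
Step 13: commit R8 -> on_hand[A=36 B=37 C=28 D=37 E=43] avail[A=34 B=25 C=28 D=37 E=39] open={R4,R5,R6,R7,R9}
Step 14: reserve R10 E 5 -> on_hand[A=36 B=37 C=28 D=37 E=43] avail[A=34 B=25 C=28 D=37 E=34] open={R10,R4,R5,R6,R7,R9}
Step 15: reserve R11 C 9 -> on_hand[A=36 B=37 C=28 D=37 E=43] avail[A=34 B=25 C=19 D=37 E=34] open={R10,R11,R4,R5,R6,R7,R9}
Step 16: commit R9 -> on_hand[A=36 B=29 C=28 D=37 E=43] avail[A=34 B=25 C=19 D=37 E=34] open={R10,R11,R4,R5,R6,R7}
Step 17: commit R11 -> on_hand[A=36 B=29 C=19 D=37 E=43] avail[A=34 B=25 C=19 D=37 E=34] open={R10,R4,R5,R6,R7}
Step 18: cancel R5 -> on_hand[A=36 B=29 C=19 D=37 E=43] avail[A=34 B=29 C=19 D=37 E=34] open={R10,R4,R6,R7}
Step 19: commit R6 -> on_hand[A=36 B=29 C=19 D=37 E=40] avail[A=34 B=29 C=19 D=37 E=34] open={R10,R4,R7}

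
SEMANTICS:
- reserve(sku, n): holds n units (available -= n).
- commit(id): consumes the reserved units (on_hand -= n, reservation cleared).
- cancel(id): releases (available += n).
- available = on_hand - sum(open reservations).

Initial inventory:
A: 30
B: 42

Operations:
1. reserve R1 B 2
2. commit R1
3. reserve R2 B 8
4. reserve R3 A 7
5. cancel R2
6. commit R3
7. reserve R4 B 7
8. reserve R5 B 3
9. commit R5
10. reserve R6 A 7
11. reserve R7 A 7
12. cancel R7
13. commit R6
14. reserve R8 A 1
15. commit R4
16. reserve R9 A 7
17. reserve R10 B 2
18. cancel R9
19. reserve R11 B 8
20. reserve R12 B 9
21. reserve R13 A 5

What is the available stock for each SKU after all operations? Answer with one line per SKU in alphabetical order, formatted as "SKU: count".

Step 1: reserve R1 B 2 -> on_hand[A=30 B=42] avail[A=30 B=40] open={R1}
Step 2: commit R1 -> on_hand[A=30 B=40] avail[A=30 B=40] open={}
Step 3: reserve R2 B 8 -> on_hand[A=30 B=40] avail[A=30 B=32] open={R2}
Step 4: reserve R3 A 7 -> on_hand[A=30 B=40] avail[A=23 B=32] open={R2,R3}
Step 5: cancel R2 -> on_hand[A=30 B=40] avail[A=23 B=40] open={R3}
Step 6: commit R3 -> on_hand[A=23 B=40] avail[A=23 B=40] open={}
Step 7: reserve R4 B 7 -> on_hand[A=23 B=40] avail[A=23 B=33] open={R4}
Step 8: reserve R5 B 3 -> on_hand[A=23 B=40] avail[A=23 B=30] open={R4,R5}
Step 9: commit R5 -> on_hand[A=23 B=37] avail[A=23 B=30] open={R4}
Step 10: reserve R6 A 7 -> on_hand[A=23 B=37] avail[A=16 B=30] open={R4,R6}
Step 11: reserve R7 A 7 -> on_hand[A=23 B=37] avail[A=9 B=30] open={R4,R6,R7}
Step 12: cancel R7 -> on_hand[A=23 B=37] avail[A=16 B=30] open={R4,R6}
Step 13: commit R6 -> on_hand[A=16 B=37] avail[A=16 B=30] open={R4}
Step 14: reserve R8 A 1 -> on_hand[A=16 B=37] avail[A=15 B=30] open={R4,R8}
Step 15: commit R4 -> on_hand[A=16 B=30] avail[A=15 B=30] open={R8}
Step 16: reserve R9 A 7 -> on_hand[A=16 B=30] avail[A=8 B=30] open={R8,R9}
Step 17: reserve R10 B 2 -> on_hand[A=16 B=30] avail[A=8 B=28] open={R10,R8,R9}
Step 18: cancel R9 -> on_hand[A=16 B=30] avail[A=15 B=28] open={R10,R8}
Step 19: reserve R11 B 8 -> on_hand[A=16 B=30] avail[A=15 B=20] open={R10,R11,R8}
Step 20: reserve R12 B 9 -> on_hand[A=16 B=30] avail[A=15 B=11] open={R10,R11,R12,R8}
Step 21: reserve R13 A 5 -> on_hand[A=16 B=30] avail[A=10 B=11] open={R10,R11,R12,R13,R8}

Answer: A: 10
B: 11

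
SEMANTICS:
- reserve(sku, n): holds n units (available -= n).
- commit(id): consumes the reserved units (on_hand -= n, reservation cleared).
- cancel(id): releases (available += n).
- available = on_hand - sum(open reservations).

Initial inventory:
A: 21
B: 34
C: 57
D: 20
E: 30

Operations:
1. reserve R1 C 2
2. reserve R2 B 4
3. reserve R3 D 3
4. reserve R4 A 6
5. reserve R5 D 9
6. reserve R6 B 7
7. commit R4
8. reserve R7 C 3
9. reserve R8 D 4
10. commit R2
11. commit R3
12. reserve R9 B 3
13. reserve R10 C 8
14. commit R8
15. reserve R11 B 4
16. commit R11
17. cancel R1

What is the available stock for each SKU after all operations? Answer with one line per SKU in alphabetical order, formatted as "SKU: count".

Answer: A: 15
B: 16
C: 46
D: 4
E: 30

Derivation:
Step 1: reserve R1 C 2 -> on_hand[A=21 B=34 C=57 D=20 E=30] avail[A=21 B=34 C=55 D=20 E=30] open={R1}
Step 2: reserve R2 B 4 -> on_hand[A=21 B=34 C=57 D=20 E=30] avail[A=21 B=30 C=55 D=20 E=30] open={R1,R2}
Step 3: reserve R3 D 3 -> on_hand[A=21 B=34 C=57 D=20 E=30] avail[A=21 B=30 C=55 D=17 E=30] open={R1,R2,R3}
Step 4: reserve R4 A 6 -> on_hand[A=21 B=34 C=57 D=20 E=30] avail[A=15 B=30 C=55 D=17 E=30] open={R1,R2,R3,R4}
Step 5: reserve R5 D 9 -> on_hand[A=21 B=34 C=57 D=20 E=30] avail[A=15 B=30 C=55 D=8 E=30] open={R1,R2,R3,R4,R5}
Step 6: reserve R6 B 7 -> on_hand[A=21 B=34 C=57 D=20 E=30] avail[A=15 B=23 C=55 D=8 E=30] open={R1,R2,R3,R4,R5,R6}
Step 7: commit R4 -> on_hand[A=15 B=34 C=57 D=20 E=30] avail[A=15 B=23 C=55 D=8 E=30] open={R1,R2,R3,R5,R6}
Step 8: reserve R7 C 3 -> on_hand[A=15 B=34 C=57 D=20 E=30] avail[A=15 B=23 C=52 D=8 E=30] open={R1,R2,R3,R5,R6,R7}
Step 9: reserve R8 D 4 -> on_hand[A=15 B=34 C=57 D=20 E=30] avail[A=15 B=23 C=52 D=4 E=30] open={R1,R2,R3,R5,R6,R7,R8}
Step 10: commit R2 -> on_hand[A=15 B=30 C=57 D=20 E=30] avail[A=15 B=23 C=52 D=4 E=30] open={R1,R3,R5,R6,R7,R8}
Step 11: commit R3 -> on_hand[A=15 B=30 C=57 D=17 E=30] avail[A=15 B=23 C=52 D=4 E=30] open={R1,R5,R6,R7,R8}
Step 12: reserve R9 B 3 -> on_hand[A=15 B=30 C=57 D=17 E=30] avail[A=15 B=20 C=52 D=4 E=30] open={R1,R5,R6,R7,R8,R9}
Step 13: reserve R10 C 8 -> on_hand[A=15 B=30 C=57 D=17 E=30] avail[A=15 B=20 C=44 D=4 E=30] open={R1,R10,R5,R6,R7,R8,R9}
Step 14: commit R8 -> on_hand[A=15 B=30 C=57 D=13 E=30] avail[A=15 B=20 C=44 D=4 E=30] open={R1,R10,R5,R6,R7,R9}
Step 15: reserve R11 B 4 -> on_hand[A=15 B=30 C=57 D=13 E=30] avail[A=15 B=16 C=44 D=4 E=30] open={R1,R10,R11,R5,R6,R7,R9}
Step 16: commit R11 -> on_hand[A=15 B=26 C=57 D=13 E=30] avail[A=15 B=16 C=44 D=4 E=30] open={R1,R10,R5,R6,R7,R9}
Step 17: cancel R1 -> on_hand[A=15 B=26 C=57 D=13 E=30] avail[A=15 B=16 C=46 D=4 E=30] open={R10,R5,R6,R7,R9}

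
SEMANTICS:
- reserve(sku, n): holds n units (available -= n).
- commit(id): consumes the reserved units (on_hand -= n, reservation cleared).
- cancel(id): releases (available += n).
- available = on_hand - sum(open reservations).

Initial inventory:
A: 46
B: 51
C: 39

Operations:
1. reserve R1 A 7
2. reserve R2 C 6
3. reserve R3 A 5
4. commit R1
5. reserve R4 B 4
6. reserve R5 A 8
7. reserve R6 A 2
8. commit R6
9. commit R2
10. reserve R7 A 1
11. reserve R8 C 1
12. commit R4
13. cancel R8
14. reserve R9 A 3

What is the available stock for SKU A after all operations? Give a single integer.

Step 1: reserve R1 A 7 -> on_hand[A=46 B=51 C=39] avail[A=39 B=51 C=39] open={R1}
Step 2: reserve R2 C 6 -> on_hand[A=46 B=51 C=39] avail[A=39 B=51 C=33] open={R1,R2}
Step 3: reserve R3 A 5 -> on_hand[A=46 B=51 C=39] avail[A=34 B=51 C=33] open={R1,R2,R3}
Step 4: commit R1 -> on_hand[A=39 B=51 C=39] avail[A=34 B=51 C=33] open={R2,R3}
Step 5: reserve R4 B 4 -> on_hand[A=39 B=51 C=39] avail[A=34 B=47 C=33] open={R2,R3,R4}
Step 6: reserve R5 A 8 -> on_hand[A=39 B=51 C=39] avail[A=26 B=47 C=33] open={R2,R3,R4,R5}
Step 7: reserve R6 A 2 -> on_hand[A=39 B=51 C=39] avail[A=24 B=47 C=33] open={R2,R3,R4,R5,R6}
Step 8: commit R6 -> on_hand[A=37 B=51 C=39] avail[A=24 B=47 C=33] open={R2,R3,R4,R5}
Step 9: commit R2 -> on_hand[A=37 B=51 C=33] avail[A=24 B=47 C=33] open={R3,R4,R5}
Step 10: reserve R7 A 1 -> on_hand[A=37 B=51 C=33] avail[A=23 B=47 C=33] open={R3,R4,R5,R7}
Step 11: reserve R8 C 1 -> on_hand[A=37 B=51 C=33] avail[A=23 B=47 C=32] open={R3,R4,R5,R7,R8}
Step 12: commit R4 -> on_hand[A=37 B=47 C=33] avail[A=23 B=47 C=32] open={R3,R5,R7,R8}
Step 13: cancel R8 -> on_hand[A=37 B=47 C=33] avail[A=23 B=47 C=33] open={R3,R5,R7}
Step 14: reserve R9 A 3 -> on_hand[A=37 B=47 C=33] avail[A=20 B=47 C=33] open={R3,R5,R7,R9}
Final available[A] = 20

Answer: 20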